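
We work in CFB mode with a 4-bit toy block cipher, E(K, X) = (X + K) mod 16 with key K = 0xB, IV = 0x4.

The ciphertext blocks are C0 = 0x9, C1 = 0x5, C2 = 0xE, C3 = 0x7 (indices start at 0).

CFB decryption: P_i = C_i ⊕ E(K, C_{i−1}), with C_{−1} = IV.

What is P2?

P2: E(K, 0x5) = 0x0; 0xE ⊕ 0x0 = 0xE.

P2 = 0xE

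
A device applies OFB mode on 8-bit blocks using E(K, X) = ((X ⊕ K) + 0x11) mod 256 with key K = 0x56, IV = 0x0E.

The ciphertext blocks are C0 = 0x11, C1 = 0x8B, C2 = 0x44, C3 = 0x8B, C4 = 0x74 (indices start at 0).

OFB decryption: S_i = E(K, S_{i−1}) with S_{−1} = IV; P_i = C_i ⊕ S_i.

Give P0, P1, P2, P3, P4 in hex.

P0 = 0x78, P1 = 0xDB, P2 = 0x53, P3 = 0xD9, P4 = 0x61

P0: S = E(K, 0x0E) = 0x69; 0x11 ⊕ 0x69 = 0x78.
P1: S = E(K, 0x69) = 0x50; 0x8B ⊕ 0x50 = 0xDB.
P2: S = E(K, 0x50) = 0x17; 0x44 ⊕ 0x17 = 0x53.
P3: S = E(K, 0x17) = 0x52; 0x8B ⊕ 0x52 = 0xD9.
P4: S = E(K, 0x52) = 0x15; 0x74 ⊕ 0x15 = 0x61.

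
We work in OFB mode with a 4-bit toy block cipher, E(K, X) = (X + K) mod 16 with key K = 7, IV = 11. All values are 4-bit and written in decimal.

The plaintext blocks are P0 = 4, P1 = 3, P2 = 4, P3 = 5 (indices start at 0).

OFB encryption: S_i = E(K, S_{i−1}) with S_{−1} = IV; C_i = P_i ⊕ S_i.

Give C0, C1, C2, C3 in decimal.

C0 = 6, C1 = 10, C2 = 4, C3 = 2

C0: S = E(K, 11) = 2; 4 ⊕ 2 = 6.
C1: S = E(K, 2) = 9; 3 ⊕ 9 = 10.
C2: S = E(K, 9) = 0; 4 ⊕ 0 = 4.
C3: S = E(K, 0) = 7; 5 ⊕ 7 = 2.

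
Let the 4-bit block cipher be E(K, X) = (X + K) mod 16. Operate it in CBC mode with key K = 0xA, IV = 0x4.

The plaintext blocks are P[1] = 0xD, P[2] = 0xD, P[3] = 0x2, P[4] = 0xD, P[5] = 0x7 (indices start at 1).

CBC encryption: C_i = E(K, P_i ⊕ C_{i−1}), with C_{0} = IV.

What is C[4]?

C[1]: P[1] ⊕ 0x4 = 0x9; E(K, 0x9) = 0x3.
C[2]: P[2] ⊕ 0x3 = 0xE; E(K, 0xE) = 0x8.
C[3]: P[3] ⊕ 0x8 = 0xA; E(K, 0xA) = 0x4.
C[4]: P[4] ⊕ 0x4 = 0x9; E(K, 0x9) = 0x3.

C[4] = 0x3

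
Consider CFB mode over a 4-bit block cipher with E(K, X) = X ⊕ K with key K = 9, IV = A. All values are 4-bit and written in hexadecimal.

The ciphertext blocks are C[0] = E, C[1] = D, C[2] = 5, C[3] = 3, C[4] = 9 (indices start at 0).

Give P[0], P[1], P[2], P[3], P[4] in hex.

P[0] = D, P[1] = A, P[2] = 1, P[3] = F, P[4] = 3

CFB decryption: P_i = C_i ⊕ E(K, C_{i−1}), with C_{−1} = IV.
P[0]: E(K, A) = 3; E ⊕ 3 = D.
P[1]: E(K, E) = 7; D ⊕ 7 = A.
P[2]: E(K, D) = 4; 5 ⊕ 4 = 1.
P[3]: E(K, 5) = C; 3 ⊕ C = F.
P[4]: E(K, 3) = A; 9 ⊕ A = 3.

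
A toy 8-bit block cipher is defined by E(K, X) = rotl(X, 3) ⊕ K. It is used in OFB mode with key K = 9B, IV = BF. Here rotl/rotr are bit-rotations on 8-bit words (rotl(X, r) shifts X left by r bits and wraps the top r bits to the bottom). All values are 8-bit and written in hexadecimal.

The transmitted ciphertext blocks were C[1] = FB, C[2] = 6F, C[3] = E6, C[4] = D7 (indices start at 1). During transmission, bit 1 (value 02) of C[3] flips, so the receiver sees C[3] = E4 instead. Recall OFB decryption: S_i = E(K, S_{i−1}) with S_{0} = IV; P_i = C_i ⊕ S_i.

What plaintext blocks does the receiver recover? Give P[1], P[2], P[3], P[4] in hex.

Only C[3] changed, to E4. In OFB, a change in C_i flips the same bit in P_i only; the keystream is unaffected. Decrypting the received ciphertext:
P[1]: S = E(K, BF) = 66; FB ⊕ 66 = 9D.
P[2]: S = E(K, 66) = A8; 6F ⊕ A8 = C7.
P[3]: S = E(K, A8) = DE; E4 ⊕ DE = 3A.
P[4]: S = E(K, DE) = 6D; D7 ⊕ 6D = BA.
Blocks that differ from the original plaintext: P[3].

P[1] = 9D, P[2] = C7, P[3] = 3A, P[4] = BA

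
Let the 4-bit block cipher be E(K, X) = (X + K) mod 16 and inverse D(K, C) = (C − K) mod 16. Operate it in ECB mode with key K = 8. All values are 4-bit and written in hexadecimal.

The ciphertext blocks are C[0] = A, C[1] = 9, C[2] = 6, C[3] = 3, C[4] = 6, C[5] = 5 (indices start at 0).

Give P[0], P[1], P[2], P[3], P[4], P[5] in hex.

ECB decryption: P_i = D(K, C_i).
P[0]: D(K, A) = 2.
P[1]: D(K, 9) = 1.
P[2]: D(K, 6) = E.
P[3]: D(K, 3) = B.
P[4]: D(K, 6) = E.
P[5]: D(K, 5) = D.

P[0] = 2, P[1] = 1, P[2] = E, P[3] = B, P[4] = E, P[5] = D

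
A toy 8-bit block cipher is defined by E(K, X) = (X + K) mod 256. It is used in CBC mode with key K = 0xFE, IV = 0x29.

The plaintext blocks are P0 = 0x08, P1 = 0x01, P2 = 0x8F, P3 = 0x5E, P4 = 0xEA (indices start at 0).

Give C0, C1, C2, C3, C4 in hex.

CBC encryption: C_i = E(K, P_i ⊕ C_{i−1}), with C_{−1} = IV.
C0: P0 ⊕ 0x29 = 0x21; E(K, 0x21) = 0x1F.
C1: P1 ⊕ 0x1F = 0x1E; E(K, 0x1E) = 0x1C.
C2: P2 ⊕ 0x1C = 0x93; E(K, 0x93) = 0x91.
C3: P3 ⊕ 0x91 = 0xCF; E(K, 0xCF) = 0xCD.
C4: P4 ⊕ 0xCD = 0x27; E(K, 0x27) = 0x25.

C0 = 0x1F, C1 = 0x1C, C2 = 0x91, C3 = 0xCD, C4 = 0x25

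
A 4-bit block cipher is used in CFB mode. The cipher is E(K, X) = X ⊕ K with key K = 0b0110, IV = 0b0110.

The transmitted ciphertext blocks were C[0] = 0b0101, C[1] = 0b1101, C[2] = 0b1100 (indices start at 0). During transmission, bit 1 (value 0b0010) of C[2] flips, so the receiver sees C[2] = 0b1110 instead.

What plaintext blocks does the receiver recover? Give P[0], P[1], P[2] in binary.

CFB decryption: P_i = C_i ⊕ E(K, C_{i−1}), with C_{−1} = IV.
Only C[2] changed, to 0b1110. In CFB, a change in C_i flips the same bit in P_i and garbles P_{i+1}. Decrypting the received ciphertext:
P[0]: E(K, 0b0110) = 0b0000; 0b0101 ⊕ 0b0000 = 0b0101.
P[1]: E(K, 0b0101) = 0b0011; 0b1101 ⊕ 0b0011 = 0b1110.
P[2]: E(K, 0b1101) = 0b1011; 0b1110 ⊕ 0b1011 = 0b0101.
Blocks that differ from the original plaintext: P[2].

P[0] = 0b0101, P[1] = 0b1110, P[2] = 0b0101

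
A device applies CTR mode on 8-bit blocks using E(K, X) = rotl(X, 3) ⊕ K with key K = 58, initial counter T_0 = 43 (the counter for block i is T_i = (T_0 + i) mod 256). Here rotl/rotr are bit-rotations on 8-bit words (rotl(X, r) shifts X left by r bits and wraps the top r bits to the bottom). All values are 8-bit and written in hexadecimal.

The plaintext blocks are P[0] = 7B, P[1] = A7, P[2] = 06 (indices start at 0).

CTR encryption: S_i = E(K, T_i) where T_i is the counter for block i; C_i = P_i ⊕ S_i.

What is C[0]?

C[0] = 39

C[0]: T = 43, S = E(K, T) = 42; 7B ⊕ 42 = 39.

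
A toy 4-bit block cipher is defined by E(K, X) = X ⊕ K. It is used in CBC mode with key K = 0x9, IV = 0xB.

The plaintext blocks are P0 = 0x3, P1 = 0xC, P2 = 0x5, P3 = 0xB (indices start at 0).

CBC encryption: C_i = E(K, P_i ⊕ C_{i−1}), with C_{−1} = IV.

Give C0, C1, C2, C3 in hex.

C0: P0 ⊕ 0xB = 0x8; E(K, 0x8) = 0x1.
C1: P1 ⊕ 0x1 = 0xD; E(K, 0xD) = 0x4.
C2: P2 ⊕ 0x4 = 0x1; E(K, 0x1) = 0x8.
C3: P3 ⊕ 0x8 = 0x3; E(K, 0x3) = 0xA.

C0 = 0x1, C1 = 0x4, C2 = 0x8, C3 = 0xA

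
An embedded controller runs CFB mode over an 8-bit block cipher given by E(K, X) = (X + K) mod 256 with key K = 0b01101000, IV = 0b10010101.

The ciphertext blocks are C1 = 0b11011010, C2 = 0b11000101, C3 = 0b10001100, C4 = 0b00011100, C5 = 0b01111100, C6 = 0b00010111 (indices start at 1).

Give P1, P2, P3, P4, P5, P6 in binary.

P1 = 0b00100111, P2 = 0b10000111, P3 = 0b10100001, P4 = 0b11101000, P5 = 0b11111000, P6 = 0b11110011

CFB decryption: P_i = C_i ⊕ E(K, C_{i−1}), with C_{0} = IV.
P1: E(K, 0b10010101) = 0b11111101; 0b11011010 ⊕ 0b11111101 = 0b00100111.
P2: E(K, 0b11011010) = 0b01000010; 0b11000101 ⊕ 0b01000010 = 0b10000111.
P3: E(K, 0b11000101) = 0b00101101; 0b10001100 ⊕ 0b00101101 = 0b10100001.
P4: E(K, 0b10001100) = 0b11110100; 0b00011100 ⊕ 0b11110100 = 0b11101000.
P5: E(K, 0b00011100) = 0b10000100; 0b01111100 ⊕ 0b10000100 = 0b11111000.
P6: E(K, 0b01111100) = 0b11100100; 0b00010111 ⊕ 0b11100100 = 0b11110011.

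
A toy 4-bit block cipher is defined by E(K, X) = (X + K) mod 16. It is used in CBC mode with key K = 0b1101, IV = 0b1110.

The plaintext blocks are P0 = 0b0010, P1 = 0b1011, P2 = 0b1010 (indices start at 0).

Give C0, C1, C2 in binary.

CBC encryption: C_i = E(K, P_i ⊕ C_{i−1}), with C_{−1} = IV.
C0: P0 ⊕ 0b1110 = 0b1100; E(K, 0b1100) = 0b1001.
C1: P1 ⊕ 0b1001 = 0b0010; E(K, 0b0010) = 0b1111.
C2: P2 ⊕ 0b1111 = 0b0101; E(K, 0b0101) = 0b0010.

C0 = 0b1001, C1 = 0b1111, C2 = 0b0010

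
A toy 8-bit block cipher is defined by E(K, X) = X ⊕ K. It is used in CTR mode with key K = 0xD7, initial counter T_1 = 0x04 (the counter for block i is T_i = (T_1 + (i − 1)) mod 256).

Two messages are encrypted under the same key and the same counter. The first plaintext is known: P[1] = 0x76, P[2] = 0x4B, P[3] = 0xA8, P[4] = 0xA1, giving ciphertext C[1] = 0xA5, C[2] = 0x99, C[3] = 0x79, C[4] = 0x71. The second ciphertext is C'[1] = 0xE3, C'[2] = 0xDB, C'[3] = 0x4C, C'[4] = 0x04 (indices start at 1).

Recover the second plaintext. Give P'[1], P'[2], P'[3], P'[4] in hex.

In CTR with a reused counter, both messages share the same keystream S_i, so C_i ⊕ C'_i = P_i ⊕ P'_i and thus P'_i = P_i ⊕ C_i ⊕ C'_i.
P'[1]: 0x76 ⊕ 0xA5 ⊕ 0xE3 = 0x30.
P'[2]: 0x4B ⊕ 0x99 ⊕ 0xDB = 0x09.
P'[3]: 0xA8 ⊕ 0x79 ⊕ 0x4C = 0x9D.
P'[4]: 0xA1 ⊕ 0x71 ⊕ 0x04 = 0xD4.

P'[1] = 0x30, P'[2] = 0x09, P'[3] = 0x9D, P'[4] = 0xD4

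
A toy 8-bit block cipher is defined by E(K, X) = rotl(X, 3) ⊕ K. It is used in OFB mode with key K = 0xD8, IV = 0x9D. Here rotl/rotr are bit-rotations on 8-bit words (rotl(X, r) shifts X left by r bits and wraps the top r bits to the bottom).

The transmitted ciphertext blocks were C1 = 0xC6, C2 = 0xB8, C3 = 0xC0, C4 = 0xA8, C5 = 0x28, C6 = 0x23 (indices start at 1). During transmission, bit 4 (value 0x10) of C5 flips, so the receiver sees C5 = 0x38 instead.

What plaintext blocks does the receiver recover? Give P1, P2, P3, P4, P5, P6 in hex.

OFB decryption: S_i = E(K, S_{i−1}) with S_{0} = IV; P_i = C_i ⊕ S_i.
Only C5 changed, to 0x38. In OFB, a change in C_i flips the same bit in P_i only; the keystream is unaffected. Decrypting the received ciphertext:
P1: S = E(K, 0x9D) = 0x34; 0xC6 ⊕ 0x34 = 0xF2.
P2: S = E(K, 0x34) = 0x79; 0xB8 ⊕ 0x79 = 0xC1.
P3: S = E(K, 0x79) = 0x13; 0xC0 ⊕ 0x13 = 0xD3.
P4: S = E(K, 0x13) = 0x40; 0xA8 ⊕ 0x40 = 0xE8.
P5: S = E(K, 0x40) = 0xDA; 0x38 ⊕ 0xDA = 0xE2.
P6: S = E(K, 0xDA) = 0x0E; 0x23 ⊕ 0x0E = 0x2D.
Blocks that differ from the original plaintext: P5.

P1 = 0xF2, P2 = 0xC1, P3 = 0xD3, P4 = 0xE8, P5 = 0xE2, P6 = 0x2D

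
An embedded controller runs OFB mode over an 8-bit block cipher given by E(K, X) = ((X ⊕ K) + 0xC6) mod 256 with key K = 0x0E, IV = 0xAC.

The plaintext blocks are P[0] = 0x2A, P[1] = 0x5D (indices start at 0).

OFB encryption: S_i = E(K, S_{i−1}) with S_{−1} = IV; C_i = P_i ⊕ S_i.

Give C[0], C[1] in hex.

C[0]: S = E(K, 0xAC) = 0x68; 0x2A ⊕ 0x68 = 0x42.
C[1]: S = E(K, 0x68) = 0x2C; 0x5D ⊕ 0x2C = 0x71.

C[0] = 0x42, C[1] = 0x71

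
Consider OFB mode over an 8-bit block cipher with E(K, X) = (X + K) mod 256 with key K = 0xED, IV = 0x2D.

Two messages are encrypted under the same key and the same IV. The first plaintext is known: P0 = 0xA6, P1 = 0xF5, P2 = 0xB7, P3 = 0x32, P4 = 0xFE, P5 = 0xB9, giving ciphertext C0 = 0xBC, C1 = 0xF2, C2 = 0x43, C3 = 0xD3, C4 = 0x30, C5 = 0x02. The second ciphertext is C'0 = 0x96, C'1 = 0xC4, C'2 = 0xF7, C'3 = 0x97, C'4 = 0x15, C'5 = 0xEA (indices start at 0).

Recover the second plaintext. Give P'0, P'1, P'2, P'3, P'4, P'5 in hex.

In OFB with a reused IV, both messages share the same keystream S_i, so C_i ⊕ C'_i = P_i ⊕ P'_i and thus P'_i = P_i ⊕ C_i ⊕ C'_i.
P'0: 0xA6 ⊕ 0xBC ⊕ 0x96 = 0x8C.
P'1: 0xF5 ⊕ 0xF2 ⊕ 0xC4 = 0xC3.
P'2: 0xB7 ⊕ 0x43 ⊕ 0xF7 = 0x03.
P'3: 0x32 ⊕ 0xD3 ⊕ 0x97 = 0x76.
P'4: 0xFE ⊕ 0x30 ⊕ 0x15 = 0xDB.
P'5: 0xB9 ⊕ 0x02 ⊕ 0xEA = 0x51.

P'0 = 0x8C, P'1 = 0xC3, P'2 = 0x03, P'3 = 0x76, P'4 = 0xDB, P'5 = 0x51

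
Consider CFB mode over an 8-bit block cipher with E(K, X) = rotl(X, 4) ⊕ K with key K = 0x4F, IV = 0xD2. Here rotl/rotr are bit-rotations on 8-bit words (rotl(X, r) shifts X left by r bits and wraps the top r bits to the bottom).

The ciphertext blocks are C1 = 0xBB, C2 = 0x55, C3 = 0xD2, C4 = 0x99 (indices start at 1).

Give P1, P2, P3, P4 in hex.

CFB decryption: P_i = C_i ⊕ E(K, C_{i−1}), with C_{0} = IV.
P1: E(K, 0xD2) = 0x62; 0xBB ⊕ 0x62 = 0xD9.
P2: E(K, 0xBB) = 0xF4; 0x55 ⊕ 0xF4 = 0xA1.
P3: E(K, 0x55) = 0x1A; 0xD2 ⊕ 0x1A = 0xC8.
P4: E(K, 0xD2) = 0x62; 0x99 ⊕ 0x62 = 0xFB.

P1 = 0xD9, P2 = 0xA1, P3 = 0xC8, P4 = 0xFB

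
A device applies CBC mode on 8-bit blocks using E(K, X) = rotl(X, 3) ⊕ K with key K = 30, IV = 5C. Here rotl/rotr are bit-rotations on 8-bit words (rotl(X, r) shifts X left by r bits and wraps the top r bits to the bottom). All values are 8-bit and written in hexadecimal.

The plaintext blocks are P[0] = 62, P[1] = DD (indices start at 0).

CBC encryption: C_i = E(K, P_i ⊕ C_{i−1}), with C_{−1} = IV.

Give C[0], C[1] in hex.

C[0] = C1, C[1] = D0

C[0]: P[0] ⊕ 5C = 3E; E(K, 3E) = C1.
C[1]: P[1] ⊕ C1 = 1C; E(K, 1C) = D0.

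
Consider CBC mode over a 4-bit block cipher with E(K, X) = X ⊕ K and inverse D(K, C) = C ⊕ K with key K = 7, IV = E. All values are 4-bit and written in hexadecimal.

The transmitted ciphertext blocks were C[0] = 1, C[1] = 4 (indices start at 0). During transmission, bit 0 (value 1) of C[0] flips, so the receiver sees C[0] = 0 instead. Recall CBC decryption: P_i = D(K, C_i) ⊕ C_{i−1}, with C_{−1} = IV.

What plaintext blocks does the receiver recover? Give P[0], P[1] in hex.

P[0] = 9, P[1] = 3

Only C[0] changed, to 0. In CBC, a change in C_i garbles P_i and flips the same bit in P_{i+1}. Decrypting the received ciphertext:
P[0]: D(K, 0) = 7; 7 ⊕ E = 9.
P[1]: D(K, 4) = 3; 3 ⊕ 0 = 3.
Blocks that differ from the original plaintext: P[0], P[1].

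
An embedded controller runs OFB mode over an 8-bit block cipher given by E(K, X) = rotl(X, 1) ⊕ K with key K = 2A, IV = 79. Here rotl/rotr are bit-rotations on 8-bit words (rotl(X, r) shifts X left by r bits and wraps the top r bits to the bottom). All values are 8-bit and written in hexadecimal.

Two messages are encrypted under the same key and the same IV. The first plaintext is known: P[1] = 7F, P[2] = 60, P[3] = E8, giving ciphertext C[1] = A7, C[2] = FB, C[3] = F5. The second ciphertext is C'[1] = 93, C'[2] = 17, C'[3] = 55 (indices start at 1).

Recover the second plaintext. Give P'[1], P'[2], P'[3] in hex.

P'[1] = 4B, P'[2] = 8C, P'[3] = 48

In OFB with a reused IV, both messages share the same keystream S_i, so C_i ⊕ C'_i = P_i ⊕ P'_i and thus P'_i = P_i ⊕ C_i ⊕ C'_i.
P'[1]: 7F ⊕ A7 ⊕ 93 = 4B.
P'[2]: 60 ⊕ FB ⊕ 17 = 8C.
P'[3]: E8 ⊕ F5 ⊕ 55 = 48.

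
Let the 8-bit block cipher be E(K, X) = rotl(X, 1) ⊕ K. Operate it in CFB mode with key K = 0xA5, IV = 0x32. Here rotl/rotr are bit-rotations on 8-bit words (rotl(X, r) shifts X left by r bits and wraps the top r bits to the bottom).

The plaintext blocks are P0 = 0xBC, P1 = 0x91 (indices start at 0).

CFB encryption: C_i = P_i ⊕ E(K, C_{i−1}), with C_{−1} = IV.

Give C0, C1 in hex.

C0 = 0x7D, C1 = 0xCE

C0: E(K, 0x32) = 0xC1; 0xBC ⊕ 0xC1 = 0x7D.
C1: E(K, 0x7D) = 0x5F; 0x91 ⊕ 0x5F = 0xCE.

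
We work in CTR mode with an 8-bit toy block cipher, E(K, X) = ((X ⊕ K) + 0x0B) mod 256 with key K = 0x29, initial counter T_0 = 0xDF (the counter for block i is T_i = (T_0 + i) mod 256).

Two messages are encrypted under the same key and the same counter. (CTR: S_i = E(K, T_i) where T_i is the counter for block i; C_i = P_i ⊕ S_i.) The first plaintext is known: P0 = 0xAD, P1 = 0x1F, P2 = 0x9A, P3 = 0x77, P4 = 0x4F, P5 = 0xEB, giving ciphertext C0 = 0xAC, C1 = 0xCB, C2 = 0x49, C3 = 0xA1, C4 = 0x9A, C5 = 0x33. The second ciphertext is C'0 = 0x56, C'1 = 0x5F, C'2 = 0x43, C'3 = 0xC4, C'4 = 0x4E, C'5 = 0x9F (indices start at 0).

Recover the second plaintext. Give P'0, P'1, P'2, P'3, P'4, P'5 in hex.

P'0 = 0x57, P'1 = 0x8B, P'2 = 0x90, P'3 = 0x12, P'4 = 0x9B, P'5 = 0x47

In CTR with a reused counter, both messages share the same keystream S_i, so C_i ⊕ C'_i = P_i ⊕ P'_i and thus P'_i = P_i ⊕ C_i ⊕ C'_i.
P'0: 0xAD ⊕ 0xAC ⊕ 0x56 = 0x57.
P'1: 0x1F ⊕ 0xCB ⊕ 0x5F = 0x8B.
P'2: 0x9A ⊕ 0x49 ⊕ 0x43 = 0x90.
P'3: 0x77 ⊕ 0xA1 ⊕ 0xC4 = 0x12.
P'4: 0x4F ⊕ 0x9A ⊕ 0x4E = 0x9B.
P'5: 0xEB ⊕ 0x33 ⊕ 0x9F = 0x47.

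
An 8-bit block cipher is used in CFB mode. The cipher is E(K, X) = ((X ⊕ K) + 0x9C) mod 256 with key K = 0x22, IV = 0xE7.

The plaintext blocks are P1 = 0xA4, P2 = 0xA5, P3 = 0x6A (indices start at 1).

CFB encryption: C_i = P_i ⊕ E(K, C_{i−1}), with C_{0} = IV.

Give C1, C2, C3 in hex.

C1: E(K, 0xE7) = 0x61; 0xA4 ⊕ 0x61 = 0xC5.
C2: E(K, 0xC5) = 0x83; 0xA5 ⊕ 0x83 = 0x26.
C3: E(K, 0x26) = 0xA0; 0x6A ⊕ 0xA0 = 0xCA.

C1 = 0xC5, C2 = 0x26, C3 = 0xCA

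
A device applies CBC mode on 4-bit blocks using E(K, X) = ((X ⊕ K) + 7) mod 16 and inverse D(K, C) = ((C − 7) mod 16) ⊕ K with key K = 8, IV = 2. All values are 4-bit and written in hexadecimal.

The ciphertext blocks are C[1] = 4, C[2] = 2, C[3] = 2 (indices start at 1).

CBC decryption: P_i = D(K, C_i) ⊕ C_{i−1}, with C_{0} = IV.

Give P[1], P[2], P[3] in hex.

P[1]: D(K, 4) = 5; 5 ⊕ 2 = 7.
P[2]: D(K, 2) = 3; 3 ⊕ 4 = 7.
P[3]: D(K, 2) = 3; 3 ⊕ 2 = 1.

P[1] = 7, P[2] = 7, P[3] = 1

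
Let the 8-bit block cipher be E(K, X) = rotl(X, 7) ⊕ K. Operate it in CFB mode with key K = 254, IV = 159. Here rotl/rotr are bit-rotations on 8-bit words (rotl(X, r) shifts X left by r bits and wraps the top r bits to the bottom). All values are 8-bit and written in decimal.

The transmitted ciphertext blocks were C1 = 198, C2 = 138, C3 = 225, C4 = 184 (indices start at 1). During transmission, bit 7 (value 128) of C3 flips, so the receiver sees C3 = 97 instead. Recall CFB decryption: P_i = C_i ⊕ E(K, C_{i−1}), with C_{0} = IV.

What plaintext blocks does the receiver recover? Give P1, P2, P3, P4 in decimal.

P1 = 247, P2 = 23, P3 = 218, P4 = 246

Only C3 changed, to 97. In CFB, a change in C_i flips the same bit in P_i and garbles P_{i+1}. Decrypting the received ciphertext:
P1: E(K, 159) = 49; 198 ⊕ 49 = 247.
P2: E(K, 198) = 157; 138 ⊕ 157 = 23.
P3: E(K, 138) = 187; 97 ⊕ 187 = 218.
P4: E(K, 97) = 78; 184 ⊕ 78 = 246.
Blocks that differ from the original plaintext: P3, P4.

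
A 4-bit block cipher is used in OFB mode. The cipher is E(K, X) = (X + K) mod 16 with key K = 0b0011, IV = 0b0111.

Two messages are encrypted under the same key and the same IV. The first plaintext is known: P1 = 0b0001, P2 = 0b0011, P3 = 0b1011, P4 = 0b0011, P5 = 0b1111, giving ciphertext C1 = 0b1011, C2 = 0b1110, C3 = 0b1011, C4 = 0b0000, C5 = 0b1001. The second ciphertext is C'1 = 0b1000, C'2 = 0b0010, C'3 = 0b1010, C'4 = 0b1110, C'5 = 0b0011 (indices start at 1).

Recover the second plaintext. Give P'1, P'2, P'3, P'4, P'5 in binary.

In OFB with a reused IV, both messages share the same keystream S_i, so C_i ⊕ C'_i = P_i ⊕ P'_i and thus P'_i = P_i ⊕ C_i ⊕ C'_i.
P'1: 0b0001 ⊕ 0b1011 ⊕ 0b1000 = 0b0010.
P'2: 0b0011 ⊕ 0b1110 ⊕ 0b0010 = 0b1111.
P'3: 0b1011 ⊕ 0b1011 ⊕ 0b1010 = 0b1010.
P'4: 0b0011 ⊕ 0b0000 ⊕ 0b1110 = 0b1101.
P'5: 0b1111 ⊕ 0b1001 ⊕ 0b0011 = 0b0101.

P'1 = 0b0010, P'2 = 0b1111, P'3 = 0b1010, P'4 = 0b1101, P'5 = 0b0101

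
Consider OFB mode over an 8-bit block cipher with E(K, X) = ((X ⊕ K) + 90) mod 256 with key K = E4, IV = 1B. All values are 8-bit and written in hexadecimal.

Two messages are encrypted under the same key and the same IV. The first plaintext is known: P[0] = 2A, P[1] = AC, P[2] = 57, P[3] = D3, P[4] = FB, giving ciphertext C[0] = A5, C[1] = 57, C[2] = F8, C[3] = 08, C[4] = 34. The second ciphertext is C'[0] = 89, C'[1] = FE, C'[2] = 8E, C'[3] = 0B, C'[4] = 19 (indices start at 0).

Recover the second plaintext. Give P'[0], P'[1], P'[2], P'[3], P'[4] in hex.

In OFB with a reused IV, both messages share the same keystream S_i, so C_i ⊕ C'_i = P_i ⊕ P'_i and thus P'_i = P_i ⊕ C_i ⊕ C'_i.
P'[0]: 2A ⊕ A5 ⊕ 89 = 06.
P'[1]: AC ⊕ 57 ⊕ FE = 05.
P'[2]: 57 ⊕ F8 ⊕ 8E = 21.
P'[3]: D3 ⊕ 08 ⊕ 0B = D0.
P'[4]: FB ⊕ 34 ⊕ 19 = D6.

P'[0] = 06, P'[1] = 05, P'[2] = 21, P'[3] = D0, P'[4] = D6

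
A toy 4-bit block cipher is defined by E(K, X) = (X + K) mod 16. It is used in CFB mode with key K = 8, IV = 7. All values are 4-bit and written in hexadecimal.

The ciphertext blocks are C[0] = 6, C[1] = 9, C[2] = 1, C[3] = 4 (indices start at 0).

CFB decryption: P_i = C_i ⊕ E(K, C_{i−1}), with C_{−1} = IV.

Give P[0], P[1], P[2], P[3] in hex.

P[0]: E(K, 7) = F; 6 ⊕ F = 9.
P[1]: E(K, 6) = E; 9 ⊕ E = 7.
P[2]: E(K, 9) = 1; 1 ⊕ 1 = 0.
P[3]: E(K, 1) = 9; 4 ⊕ 9 = D.

P[0] = 9, P[1] = 7, P[2] = 0, P[3] = D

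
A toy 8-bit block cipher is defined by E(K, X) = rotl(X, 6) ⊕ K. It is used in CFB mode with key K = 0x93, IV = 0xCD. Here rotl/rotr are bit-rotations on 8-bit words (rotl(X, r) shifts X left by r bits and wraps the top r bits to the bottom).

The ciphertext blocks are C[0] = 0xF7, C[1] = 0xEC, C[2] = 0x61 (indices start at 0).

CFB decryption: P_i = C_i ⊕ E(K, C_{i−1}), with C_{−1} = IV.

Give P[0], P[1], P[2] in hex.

P[0] = 0x17, P[1] = 0x82, P[2] = 0xC9

P[0]: E(K, 0xCD) = 0xE0; 0xF7 ⊕ 0xE0 = 0x17.
P[1]: E(K, 0xF7) = 0x6E; 0xEC ⊕ 0x6E = 0x82.
P[2]: E(K, 0xEC) = 0xA8; 0x61 ⊕ 0xA8 = 0xC9.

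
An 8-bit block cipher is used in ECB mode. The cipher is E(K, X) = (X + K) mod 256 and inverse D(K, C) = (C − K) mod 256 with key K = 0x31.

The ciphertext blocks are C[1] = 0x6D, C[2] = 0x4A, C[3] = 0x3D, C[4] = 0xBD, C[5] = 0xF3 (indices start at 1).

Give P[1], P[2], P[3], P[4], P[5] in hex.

P[1] = 0x3C, P[2] = 0x19, P[3] = 0x0C, P[4] = 0x8C, P[5] = 0xC2

ECB decryption: P_i = D(K, C_i).
P[1]: D(K, 0x6D) = 0x3C.
P[2]: D(K, 0x4A) = 0x19.
P[3]: D(K, 0x3D) = 0x0C.
P[4]: D(K, 0xBD) = 0x8C.
P[5]: D(K, 0xF3) = 0xC2.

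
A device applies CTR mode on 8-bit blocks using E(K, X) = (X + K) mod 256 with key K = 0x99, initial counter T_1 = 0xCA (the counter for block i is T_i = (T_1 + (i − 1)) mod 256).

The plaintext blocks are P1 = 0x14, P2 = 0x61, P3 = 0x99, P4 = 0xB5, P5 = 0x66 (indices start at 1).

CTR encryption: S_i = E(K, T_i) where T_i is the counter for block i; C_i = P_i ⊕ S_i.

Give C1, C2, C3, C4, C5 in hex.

C1: T = 0xCA, S = E(K, T) = 0x63; 0x14 ⊕ 0x63 = 0x77.
C2: T = 0xCB, S = E(K, T) = 0x64; 0x61 ⊕ 0x64 = 0x05.
C3: T = 0xCC, S = E(K, T) = 0x65; 0x99 ⊕ 0x65 = 0xFC.
C4: T = 0xCD, S = E(K, T) = 0x66; 0xB5 ⊕ 0x66 = 0xD3.
C5: T = 0xCE, S = E(K, T) = 0x67; 0x66 ⊕ 0x67 = 0x01.

C1 = 0x77, C2 = 0x05, C3 = 0xFC, C4 = 0xD3, C5 = 0x01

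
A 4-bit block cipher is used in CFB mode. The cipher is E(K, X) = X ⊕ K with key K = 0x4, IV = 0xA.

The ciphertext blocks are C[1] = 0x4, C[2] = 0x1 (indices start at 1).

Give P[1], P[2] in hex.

P[1] = 0xA, P[2] = 0x1

CFB decryption: P_i = C_i ⊕ E(K, C_{i−1}), with C_{0} = IV.
P[1]: E(K, 0xA) = 0xE; 0x4 ⊕ 0xE = 0xA.
P[2]: E(K, 0x4) = 0x0; 0x1 ⊕ 0x0 = 0x1.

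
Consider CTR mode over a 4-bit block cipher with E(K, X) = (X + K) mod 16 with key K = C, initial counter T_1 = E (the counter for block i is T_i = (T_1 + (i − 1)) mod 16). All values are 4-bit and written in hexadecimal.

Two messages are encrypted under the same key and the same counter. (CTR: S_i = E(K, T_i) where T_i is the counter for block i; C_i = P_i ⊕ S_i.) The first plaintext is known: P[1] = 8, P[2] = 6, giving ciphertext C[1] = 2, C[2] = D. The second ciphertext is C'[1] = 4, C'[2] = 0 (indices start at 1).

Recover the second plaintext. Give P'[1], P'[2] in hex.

P'[1] = E, P'[2] = B

In CTR with a reused counter, both messages share the same keystream S_i, so C_i ⊕ C'_i = P_i ⊕ P'_i and thus P'_i = P_i ⊕ C_i ⊕ C'_i.
P'[1]: 8 ⊕ 2 ⊕ 4 = E.
P'[2]: 6 ⊕ D ⊕ 0 = B.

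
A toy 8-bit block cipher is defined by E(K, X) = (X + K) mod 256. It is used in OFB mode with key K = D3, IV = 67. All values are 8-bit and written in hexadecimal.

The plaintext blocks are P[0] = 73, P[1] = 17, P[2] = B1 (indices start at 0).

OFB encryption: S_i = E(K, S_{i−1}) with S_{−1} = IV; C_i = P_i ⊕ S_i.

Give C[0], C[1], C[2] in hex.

C[0] = 49, C[1] = 1A, C[2] = 51

C[0]: S = E(K, 67) = 3A; 73 ⊕ 3A = 49.
C[1]: S = E(K, 3A) = 0D; 17 ⊕ 0D = 1A.
C[2]: S = E(K, 0D) = E0; B1 ⊕ E0 = 51.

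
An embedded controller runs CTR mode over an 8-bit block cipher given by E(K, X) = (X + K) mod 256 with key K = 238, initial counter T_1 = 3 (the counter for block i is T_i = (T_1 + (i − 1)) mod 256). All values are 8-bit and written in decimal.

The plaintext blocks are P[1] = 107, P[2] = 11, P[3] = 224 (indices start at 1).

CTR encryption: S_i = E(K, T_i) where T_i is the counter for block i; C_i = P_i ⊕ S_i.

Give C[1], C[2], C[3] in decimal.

C[1] = 154, C[2] = 249, C[3] = 19

C[1]: T = 3, S = E(K, T) = 241; 107 ⊕ 241 = 154.
C[2]: T = 4, S = E(K, T) = 242; 11 ⊕ 242 = 249.
C[3]: T = 5, S = E(K, T) = 243; 224 ⊕ 243 = 19.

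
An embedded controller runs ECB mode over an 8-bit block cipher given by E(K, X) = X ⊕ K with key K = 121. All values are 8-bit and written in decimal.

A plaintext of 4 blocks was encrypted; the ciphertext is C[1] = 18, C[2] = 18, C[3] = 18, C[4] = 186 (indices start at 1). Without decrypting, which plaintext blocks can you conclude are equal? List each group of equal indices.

P[1] = P[2] = P[3]

ECB encrypts each block independently with the same key, so equal ciphertext blocks imply equal plaintext blocks.
C[1] = C[2] = C[3] = 18, so P[1] = P[2] = P[3].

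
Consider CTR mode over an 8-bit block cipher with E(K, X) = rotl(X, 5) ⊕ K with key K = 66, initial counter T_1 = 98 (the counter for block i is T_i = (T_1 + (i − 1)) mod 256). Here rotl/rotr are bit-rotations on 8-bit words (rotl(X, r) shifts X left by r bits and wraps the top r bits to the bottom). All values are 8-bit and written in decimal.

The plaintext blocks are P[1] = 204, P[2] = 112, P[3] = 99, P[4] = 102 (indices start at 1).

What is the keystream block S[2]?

CTR encryption: S_i = E(K, T_i) where T_i is the counter for block i; C_i = P_i ⊕ S_i.
C[1]: T = 98, S = E(K, T) = 14; 204 ⊕ 14 = 194.
C[2]: T = 99, S = E(K, T) = 46; 112 ⊕ 46 = 94.
So S[2] = 46.

46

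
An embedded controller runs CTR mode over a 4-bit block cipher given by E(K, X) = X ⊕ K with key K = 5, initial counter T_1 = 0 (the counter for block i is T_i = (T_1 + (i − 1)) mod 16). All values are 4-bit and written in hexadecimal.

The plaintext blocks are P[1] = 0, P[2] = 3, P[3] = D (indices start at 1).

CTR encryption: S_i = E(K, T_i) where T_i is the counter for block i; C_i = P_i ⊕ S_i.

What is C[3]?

C[1]: T = 0, S = E(K, T) = 5; 0 ⊕ 5 = 5.
C[2]: T = 1, S = E(K, T) = 4; 3 ⊕ 4 = 7.
C[3]: T = 2, S = E(K, T) = 7; D ⊕ 7 = A.

C[3] = A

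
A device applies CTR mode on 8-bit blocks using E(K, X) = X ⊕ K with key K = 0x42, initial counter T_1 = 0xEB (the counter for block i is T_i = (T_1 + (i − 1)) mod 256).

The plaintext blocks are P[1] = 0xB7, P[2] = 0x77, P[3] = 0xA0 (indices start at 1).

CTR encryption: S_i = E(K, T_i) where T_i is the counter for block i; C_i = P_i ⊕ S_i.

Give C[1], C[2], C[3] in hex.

C[1]: T = 0xEB, S = E(K, T) = 0xA9; 0xB7 ⊕ 0xA9 = 0x1E.
C[2]: T = 0xEC, S = E(K, T) = 0xAE; 0x77 ⊕ 0xAE = 0xD9.
C[3]: T = 0xED, S = E(K, T) = 0xAF; 0xA0 ⊕ 0xAF = 0x0F.

C[1] = 0x1E, C[2] = 0xD9, C[3] = 0x0F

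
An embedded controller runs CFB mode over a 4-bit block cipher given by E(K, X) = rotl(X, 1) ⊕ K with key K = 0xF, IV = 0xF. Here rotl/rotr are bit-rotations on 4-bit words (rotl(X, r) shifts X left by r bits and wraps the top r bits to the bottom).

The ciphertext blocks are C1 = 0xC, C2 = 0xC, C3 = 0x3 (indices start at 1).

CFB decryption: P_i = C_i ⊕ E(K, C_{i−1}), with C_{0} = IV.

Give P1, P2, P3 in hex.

P1: E(K, 0xF) = 0x0; 0xC ⊕ 0x0 = 0xC.
P2: E(K, 0xC) = 0x6; 0xC ⊕ 0x6 = 0xA.
P3: E(K, 0xC) = 0x6; 0x3 ⊕ 0x6 = 0x5.

P1 = 0xC, P2 = 0xA, P3 = 0x5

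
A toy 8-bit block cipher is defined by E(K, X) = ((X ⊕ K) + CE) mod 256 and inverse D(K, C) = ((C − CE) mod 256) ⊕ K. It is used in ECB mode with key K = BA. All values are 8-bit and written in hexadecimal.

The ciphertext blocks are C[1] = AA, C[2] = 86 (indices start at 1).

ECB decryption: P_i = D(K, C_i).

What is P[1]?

P[1] = 66

P[1]: D(K, AA) = 66.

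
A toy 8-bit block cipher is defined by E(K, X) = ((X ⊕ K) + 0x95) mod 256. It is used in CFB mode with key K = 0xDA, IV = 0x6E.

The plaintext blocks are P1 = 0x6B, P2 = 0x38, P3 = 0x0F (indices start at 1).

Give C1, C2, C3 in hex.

CFB encryption: C_i = P_i ⊕ E(K, C_{i−1}), with C_{0} = IV.
C1: E(K, 0x6E) = 0x49; 0x6B ⊕ 0x49 = 0x22.
C2: E(K, 0x22) = 0x8D; 0x38 ⊕ 0x8D = 0xB5.
C3: E(K, 0xB5) = 0x04; 0x0F ⊕ 0x04 = 0x0B.

C1 = 0x22, C2 = 0xB5, C3 = 0x0B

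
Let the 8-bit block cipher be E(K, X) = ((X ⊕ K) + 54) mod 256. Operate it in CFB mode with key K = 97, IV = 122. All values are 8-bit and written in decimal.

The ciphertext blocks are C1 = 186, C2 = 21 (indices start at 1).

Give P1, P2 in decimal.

CFB decryption: P_i = C_i ⊕ E(K, C_{i−1}), with C_{0} = IV.
P1: E(K, 122) = 81; 186 ⊕ 81 = 235.
P2: E(K, 186) = 17; 21 ⊕ 17 = 4.

P1 = 235, P2 = 4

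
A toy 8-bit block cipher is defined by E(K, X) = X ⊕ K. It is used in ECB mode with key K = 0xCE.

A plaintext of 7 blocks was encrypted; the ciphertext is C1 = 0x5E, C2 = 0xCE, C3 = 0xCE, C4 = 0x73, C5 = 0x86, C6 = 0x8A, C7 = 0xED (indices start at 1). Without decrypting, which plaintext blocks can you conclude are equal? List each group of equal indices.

ECB encrypts each block independently with the same key, so equal ciphertext blocks imply equal plaintext blocks.
C2 = C3 = 0xCE, so P2 = P3.

P2 = P3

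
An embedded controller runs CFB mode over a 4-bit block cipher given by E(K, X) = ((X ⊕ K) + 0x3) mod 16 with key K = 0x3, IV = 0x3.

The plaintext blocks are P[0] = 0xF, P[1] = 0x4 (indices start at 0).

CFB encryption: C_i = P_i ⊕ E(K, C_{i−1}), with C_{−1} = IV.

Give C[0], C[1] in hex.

C[0]: E(K, 0x3) = 0x3; 0xF ⊕ 0x3 = 0xC.
C[1]: E(K, 0xC) = 0x2; 0x4 ⊕ 0x2 = 0x6.

C[0] = 0xC, C[1] = 0x6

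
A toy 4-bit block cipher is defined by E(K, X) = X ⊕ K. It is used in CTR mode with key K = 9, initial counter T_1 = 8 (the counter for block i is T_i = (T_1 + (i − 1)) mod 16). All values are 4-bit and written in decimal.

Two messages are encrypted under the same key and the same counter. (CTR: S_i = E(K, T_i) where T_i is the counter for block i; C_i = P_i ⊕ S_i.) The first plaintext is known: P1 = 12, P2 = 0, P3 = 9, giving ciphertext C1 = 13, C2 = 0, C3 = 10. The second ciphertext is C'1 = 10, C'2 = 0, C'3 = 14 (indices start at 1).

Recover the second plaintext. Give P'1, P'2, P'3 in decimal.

P'1 = 11, P'2 = 0, P'3 = 13

In CTR with a reused counter, both messages share the same keystream S_i, so C_i ⊕ C'_i = P_i ⊕ P'_i and thus P'_i = P_i ⊕ C_i ⊕ C'_i.
P'1: 12 ⊕ 13 ⊕ 10 = 11.
P'2: 0 ⊕ 0 ⊕ 0 = 0.
P'3: 9 ⊕ 10 ⊕ 14 = 13.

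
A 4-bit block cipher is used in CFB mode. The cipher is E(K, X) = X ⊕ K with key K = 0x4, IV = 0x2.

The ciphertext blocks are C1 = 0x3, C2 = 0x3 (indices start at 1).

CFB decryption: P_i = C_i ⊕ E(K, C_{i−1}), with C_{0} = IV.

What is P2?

P2 = 0x4

P2: E(K, 0x3) = 0x7; 0x3 ⊕ 0x7 = 0x4.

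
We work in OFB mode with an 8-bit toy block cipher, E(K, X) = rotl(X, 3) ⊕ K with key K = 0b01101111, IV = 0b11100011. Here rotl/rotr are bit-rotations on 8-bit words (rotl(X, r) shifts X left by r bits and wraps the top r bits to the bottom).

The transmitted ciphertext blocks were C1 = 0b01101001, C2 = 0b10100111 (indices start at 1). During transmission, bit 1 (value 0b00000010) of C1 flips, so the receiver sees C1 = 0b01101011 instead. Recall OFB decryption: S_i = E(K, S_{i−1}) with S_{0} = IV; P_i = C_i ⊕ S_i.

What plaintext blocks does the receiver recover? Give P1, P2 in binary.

P1 = 0b00011011, P2 = 0b01001011

Only C1 changed, to 0b01101011. In OFB, a change in C_i flips the same bit in P_i only; the keystream is unaffected. Decrypting the received ciphertext:
P1: S = E(K, 0b11100011) = 0b01110000; 0b01101011 ⊕ 0b01110000 = 0b00011011.
P2: S = E(K, 0b01110000) = 0b11101100; 0b10100111 ⊕ 0b11101100 = 0b01001011.
Blocks that differ from the original plaintext: P1.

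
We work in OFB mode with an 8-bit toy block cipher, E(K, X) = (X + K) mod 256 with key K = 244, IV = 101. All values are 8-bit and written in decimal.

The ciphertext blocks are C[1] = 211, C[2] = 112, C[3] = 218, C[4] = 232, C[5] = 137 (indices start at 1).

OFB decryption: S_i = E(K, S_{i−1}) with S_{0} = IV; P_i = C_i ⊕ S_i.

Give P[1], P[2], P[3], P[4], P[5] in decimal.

P[1]: S = E(K, 101) = 89; 211 ⊕ 89 = 138.
P[2]: S = E(K, 89) = 77; 112 ⊕ 77 = 61.
P[3]: S = E(K, 77) = 65; 218 ⊕ 65 = 155.
P[4]: S = E(K, 65) = 53; 232 ⊕ 53 = 221.
P[5]: S = E(K, 53) = 41; 137 ⊕ 41 = 160.

P[1] = 138, P[2] = 61, P[3] = 155, P[4] = 221, P[5] = 160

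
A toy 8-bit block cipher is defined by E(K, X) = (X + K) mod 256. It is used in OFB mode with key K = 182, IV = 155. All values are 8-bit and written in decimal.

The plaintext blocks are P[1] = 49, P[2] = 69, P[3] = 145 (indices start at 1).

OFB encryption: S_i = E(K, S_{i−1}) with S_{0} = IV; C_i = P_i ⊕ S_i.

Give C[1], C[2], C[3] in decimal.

C[1] = 96, C[2] = 66, C[3] = 44

C[1]: S = E(K, 155) = 81; 49 ⊕ 81 = 96.
C[2]: S = E(K, 81) = 7; 69 ⊕ 7 = 66.
C[3]: S = E(K, 7) = 189; 145 ⊕ 189 = 44.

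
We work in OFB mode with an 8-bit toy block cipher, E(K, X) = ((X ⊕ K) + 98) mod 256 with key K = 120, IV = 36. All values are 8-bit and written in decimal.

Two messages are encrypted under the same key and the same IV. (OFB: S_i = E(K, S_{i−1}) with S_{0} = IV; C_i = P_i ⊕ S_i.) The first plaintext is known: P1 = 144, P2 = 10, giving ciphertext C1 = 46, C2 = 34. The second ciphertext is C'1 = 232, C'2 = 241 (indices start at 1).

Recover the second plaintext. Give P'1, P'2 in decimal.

In OFB with a reused IV, both messages share the same keystream S_i, so C_i ⊕ C'_i = P_i ⊕ P'_i and thus P'_i = P_i ⊕ C_i ⊕ C'_i.
P'1: 144 ⊕ 46 ⊕ 232 = 86.
P'2: 10 ⊕ 34 ⊕ 241 = 217.

P'1 = 86, P'2 = 217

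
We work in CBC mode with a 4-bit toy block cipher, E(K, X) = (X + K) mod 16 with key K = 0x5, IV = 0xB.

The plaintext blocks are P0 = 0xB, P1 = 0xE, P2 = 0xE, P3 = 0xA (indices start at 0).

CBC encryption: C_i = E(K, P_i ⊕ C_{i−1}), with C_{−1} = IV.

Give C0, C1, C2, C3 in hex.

C0 = 0x5, C1 = 0x0, C2 = 0x3, C3 = 0xE

C0: P0 ⊕ 0xB = 0x0; E(K, 0x0) = 0x5.
C1: P1 ⊕ 0x5 = 0xB; E(K, 0xB) = 0x0.
C2: P2 ⊕ 0x0 = 0xE; E(K, 0xE) = 0x3.
C3: P3 ⊕ 0x3 = 0x9; E(K, 0x9) = 0xE.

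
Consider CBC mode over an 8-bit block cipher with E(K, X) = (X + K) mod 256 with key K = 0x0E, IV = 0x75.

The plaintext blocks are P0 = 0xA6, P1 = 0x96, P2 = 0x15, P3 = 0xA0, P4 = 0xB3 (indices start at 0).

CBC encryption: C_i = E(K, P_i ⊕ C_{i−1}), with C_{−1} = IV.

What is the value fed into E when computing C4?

C0: P0 ⊕ 0x75 = 0xD3; E(K, 0xD3) = 0xE1.
C1: P1 ⊕ 0xE1 = 0x77; E(K, 0x77) = 0x85.
C2: P2 ⊕ 0x85 = 0x90; E(K, 0x90) = 0x9E.
C3: P3 ⊕ 0x9E = 0x3E; E(K, 0x3E) = 0x4C.
C4: P4 ⊕ 0x4C = 0xFF; E(K, 0xFF) = 0x0D.
So the input to E for block 4 is 0xFF.

0xFF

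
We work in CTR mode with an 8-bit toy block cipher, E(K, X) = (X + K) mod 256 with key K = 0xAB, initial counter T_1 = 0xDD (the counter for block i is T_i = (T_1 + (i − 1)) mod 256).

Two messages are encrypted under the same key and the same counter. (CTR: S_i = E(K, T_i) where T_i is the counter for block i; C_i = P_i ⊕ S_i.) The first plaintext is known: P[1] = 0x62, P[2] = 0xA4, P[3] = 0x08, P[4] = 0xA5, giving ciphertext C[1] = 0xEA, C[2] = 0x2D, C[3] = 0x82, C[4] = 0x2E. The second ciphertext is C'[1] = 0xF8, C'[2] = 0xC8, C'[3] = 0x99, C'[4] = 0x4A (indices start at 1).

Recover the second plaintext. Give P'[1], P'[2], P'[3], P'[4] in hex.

In CTR with a reused counter, both messages share the same keystream S_i, so C_i ⊕ C'_i = P_i ⊕ P'_i and thus P'_i = P_i ⊕ C_i ⊕ C'_i.
P'[1]: 0x62 ⊕ 0xEA ⊕ 0xF8 = 0x70.
P'[2]: 0xA4 ⊕ 0x2D ⊕ 0xC8 = 0x41.
P'[3]: 0x08 ⊕ 0x82 ⊕ 0x99 = 0x13.
P'[4]: 0xA5 ⊕ 0x2E ⊕ 0x4A = 0xC1.

P'[1] = 0x70, P'[2] = 0x41, P'[3] = 0x13, P'[4] = 0xC1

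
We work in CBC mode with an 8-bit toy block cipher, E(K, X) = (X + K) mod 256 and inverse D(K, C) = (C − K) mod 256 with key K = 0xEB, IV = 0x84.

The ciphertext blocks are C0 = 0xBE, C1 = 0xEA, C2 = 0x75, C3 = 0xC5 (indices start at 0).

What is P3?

P3 = 0xAF

CBC decryption: P_i = D(K, C_i) ⊕ C_{i−1}, with C_{−1} = IV.
P3: D(K, 0xC5) = 0xDA; 0xDA ⊕ 0x75 = 0xAF.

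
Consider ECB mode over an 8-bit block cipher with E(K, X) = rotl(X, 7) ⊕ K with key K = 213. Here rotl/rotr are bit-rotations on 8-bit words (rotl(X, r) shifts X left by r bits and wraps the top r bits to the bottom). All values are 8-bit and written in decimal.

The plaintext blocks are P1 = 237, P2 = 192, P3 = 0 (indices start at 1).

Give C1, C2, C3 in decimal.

C1 = 35, C2 = 181, C3 = 213

ECB encryption: C_i = E(K, P_i).
C1: E(K, 237) = 35.
C2: E(K, 192) = 181.
C3: E(K, 0) = 213.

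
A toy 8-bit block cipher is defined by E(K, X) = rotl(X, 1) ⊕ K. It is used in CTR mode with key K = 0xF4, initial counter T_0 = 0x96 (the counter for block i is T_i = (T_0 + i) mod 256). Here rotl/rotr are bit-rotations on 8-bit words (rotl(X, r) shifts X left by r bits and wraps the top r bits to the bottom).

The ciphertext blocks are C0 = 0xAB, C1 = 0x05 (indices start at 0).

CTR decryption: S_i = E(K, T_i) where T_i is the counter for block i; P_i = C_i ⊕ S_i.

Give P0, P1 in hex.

P0 = 0x72, P1 = 0xDE

P0: T = 0x96, S = E(K, T) = 0xD9; 0xAB ⊕ 0xD9 = 0x72.
P1: T = 0x97, S = E(K, T) = 0xDB; 0x05 ⊕ 0xDB = 0xDE.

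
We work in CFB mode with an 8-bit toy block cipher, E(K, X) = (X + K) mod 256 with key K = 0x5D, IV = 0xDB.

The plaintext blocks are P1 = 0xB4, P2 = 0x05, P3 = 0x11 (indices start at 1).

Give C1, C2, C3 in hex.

CFB encryption: C_i = P_i ⊕ E(K, C_{i−1}), with C_{0} = IV.
C1: E(K, 0xDB) = 0x38; 0xB4 ⊕ 0x38 = 0x8C.
C2: E(K, 0x8C) = 0xE9; 0x05 ⊕ 0xE9 = 0xEC.
C3: E(K, 0xEC) = 0x49; 0x11 ⊕ 0x49 = 0x58.

C1 = 0x8C, C2 = 0xEC, C3 = 0x58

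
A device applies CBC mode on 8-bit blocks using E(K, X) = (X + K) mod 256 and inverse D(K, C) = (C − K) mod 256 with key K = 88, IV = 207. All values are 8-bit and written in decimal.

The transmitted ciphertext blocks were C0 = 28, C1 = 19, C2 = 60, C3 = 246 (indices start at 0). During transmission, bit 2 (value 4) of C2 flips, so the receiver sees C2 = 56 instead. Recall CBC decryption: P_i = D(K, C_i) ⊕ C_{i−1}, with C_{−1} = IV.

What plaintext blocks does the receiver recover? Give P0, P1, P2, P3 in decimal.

Only C2 changed, to 56. In CBC, a change in C_i garbles P_i and flips the same bit in P_{i+1}. Decrypting the received ciphertext:
P0: D(K, 28) = 196; 196 ⊕ 207 = 11.
P1: D(K, 19) = 187; 187 ⊕ 28 = 167.
P2: D(K, 56) = 224; 224 ⊕ 19 = 243.
P3: D(K, 246) = 158; 158 ⊕ 56 = 166.
Blocks that differ from the original plaintext: P2, P3.

P0 = 11, P1 = 167, P2 = 243, P3 = 166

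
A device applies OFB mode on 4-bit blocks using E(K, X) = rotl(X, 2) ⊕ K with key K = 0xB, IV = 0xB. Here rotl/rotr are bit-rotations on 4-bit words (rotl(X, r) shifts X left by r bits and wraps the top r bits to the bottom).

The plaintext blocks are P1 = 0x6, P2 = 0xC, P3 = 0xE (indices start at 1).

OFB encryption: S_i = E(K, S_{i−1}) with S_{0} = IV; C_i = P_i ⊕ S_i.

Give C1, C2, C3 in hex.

C1 = 0x3, C2 = 0x2, C3 = 0xE

C1: S = E(K, 0xB) = 0x5; 0x6 ⊕ 0x5 = 0x3.
C2: S = E(K, 0x5) = 0xE; 0xC ⊕ 0xE = 0x2.
C3: S = E(K, 0xE) = 0x0; 0xE ⊕ 0x0 = 0xE.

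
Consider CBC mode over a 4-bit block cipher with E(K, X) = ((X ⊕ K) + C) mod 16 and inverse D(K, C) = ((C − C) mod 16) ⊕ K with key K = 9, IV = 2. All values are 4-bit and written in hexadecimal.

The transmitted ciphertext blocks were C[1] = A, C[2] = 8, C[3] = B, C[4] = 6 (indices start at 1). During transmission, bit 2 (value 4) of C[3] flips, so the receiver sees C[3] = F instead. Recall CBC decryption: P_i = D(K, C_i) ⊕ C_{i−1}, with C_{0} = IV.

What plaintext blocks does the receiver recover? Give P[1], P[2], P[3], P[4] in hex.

P[1] = 5, P[2] = F, P[3] = 2, P[4] = C

Only C[3] changed, to F. In CBC, a change in C_i garbles P_i and flips the same bit in P_{i+1}. Decrypting the received ciphertext:
P[1]: D(K, A) = 7; 7 ⊕ 2 = 5.
P[2]: D(K, 8) = 5; 5 ⊕ A = F.
P[3]: D(K, F) = A; A ⊕ 8 = 2.
P[4]: D(K, 6) = 3; 3 ⊕ F = C.
Blocks that differ from the original plaintext: P[3], P[4].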